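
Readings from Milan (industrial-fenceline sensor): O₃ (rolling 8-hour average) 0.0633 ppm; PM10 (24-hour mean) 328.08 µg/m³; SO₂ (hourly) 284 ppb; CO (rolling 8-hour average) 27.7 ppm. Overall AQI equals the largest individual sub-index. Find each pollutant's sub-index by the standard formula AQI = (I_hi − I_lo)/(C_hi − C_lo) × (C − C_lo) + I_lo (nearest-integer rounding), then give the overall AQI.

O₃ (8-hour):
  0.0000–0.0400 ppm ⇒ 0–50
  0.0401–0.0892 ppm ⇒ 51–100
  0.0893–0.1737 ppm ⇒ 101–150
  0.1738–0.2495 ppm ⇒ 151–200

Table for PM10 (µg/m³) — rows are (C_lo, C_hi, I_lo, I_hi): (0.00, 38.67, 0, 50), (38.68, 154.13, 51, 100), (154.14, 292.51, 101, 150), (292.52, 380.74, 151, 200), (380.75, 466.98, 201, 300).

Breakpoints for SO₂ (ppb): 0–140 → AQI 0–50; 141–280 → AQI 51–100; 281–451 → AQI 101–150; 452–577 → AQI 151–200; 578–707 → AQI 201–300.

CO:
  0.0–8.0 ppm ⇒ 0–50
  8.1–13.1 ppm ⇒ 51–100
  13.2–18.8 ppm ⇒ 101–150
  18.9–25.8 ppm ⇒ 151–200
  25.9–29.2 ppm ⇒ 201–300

255

O₃: row 0.0401–0.0892 (AQI 51–100). (100−51)·(0.0633−0.0401)/(0.0892−0.0401) + 51 = 49·0.0232/0.0491 + 51 ≈ 74.15 → 74.
PM10: row 292.52–380.74 (AQI 151–200). (200−151)·(328.08−292.52)/(380.74−292.52) + 151 = 49·35.56/88.22 + 151 ≈ 170.75 → 171.
SO₂ 284: bracket 281–451 → index 101–150; slope 49/170, offset 3.
AQI = 101 + 49/170·3 ≈ 101.86 ⇒ 102.
CO: 27.7 ∈ [25.9, 29.2] ↔ index [201, 300].
201 + (27.7−25.9)·(300−201)/(29.2−25.9) = 201 + 1.8·99/3.3 ≈ 255.00, so AQI = 255.
Sub-indices: O₃→74, PM10→171, SO₂→102, CO→255. Overall AQI = max = 255; dominant pollutant is CO.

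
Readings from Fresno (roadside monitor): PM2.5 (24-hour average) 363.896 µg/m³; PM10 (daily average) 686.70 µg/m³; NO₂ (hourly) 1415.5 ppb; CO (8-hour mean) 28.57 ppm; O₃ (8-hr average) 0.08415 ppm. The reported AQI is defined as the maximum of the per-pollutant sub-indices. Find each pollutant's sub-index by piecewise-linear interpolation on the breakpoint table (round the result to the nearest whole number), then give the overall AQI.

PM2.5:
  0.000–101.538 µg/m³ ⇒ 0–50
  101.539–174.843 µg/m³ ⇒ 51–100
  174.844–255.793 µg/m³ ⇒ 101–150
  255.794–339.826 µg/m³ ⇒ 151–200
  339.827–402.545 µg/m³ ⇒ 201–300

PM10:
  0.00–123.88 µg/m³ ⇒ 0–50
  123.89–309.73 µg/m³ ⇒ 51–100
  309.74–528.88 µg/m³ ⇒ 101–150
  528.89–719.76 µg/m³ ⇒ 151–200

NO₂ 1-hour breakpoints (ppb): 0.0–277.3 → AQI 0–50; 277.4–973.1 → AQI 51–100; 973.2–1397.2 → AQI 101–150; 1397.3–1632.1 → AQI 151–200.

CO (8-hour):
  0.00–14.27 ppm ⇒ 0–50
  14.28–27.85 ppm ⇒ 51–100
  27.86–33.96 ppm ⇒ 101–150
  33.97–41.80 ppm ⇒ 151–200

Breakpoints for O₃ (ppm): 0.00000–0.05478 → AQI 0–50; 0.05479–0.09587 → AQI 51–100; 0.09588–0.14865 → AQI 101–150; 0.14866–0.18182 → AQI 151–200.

PM2.5: row 339.827–402.545 (AQI 201–300). (300−201)·(363.896−339.827)/(402.545−339.827) + 201 = 99·24.069/62.718 + 201 ≈ 238.99 → 239.
PM10: 686.70 lies in 528.89–719.76, so I_lo=151, I_hi=200, C_lo=528.89, C_hi=719.76.
(200−151)/(719.76−528.89) × (686.70−528.89) + 151 = 49/190.87 × 157.81 + 151 ≈ 191.51 → 192.
NO₂ 1415.5: bracket 1397.3–1632.1 → index 151–200; slope 49/234.8, offset 18.2.
AQI = 151 + 49/234.8·18.2 ≈ 154.80 ⇒ 155.
CO 28.57: bracket 27.86–33.96 → index 101–150; slope 49/6.10, offset 0.71.
AQI = 101 + 49/6.10·0.71 ≈ 106.70 ⇒ 107.
O₃: 0.08415 ∈ [0.05479, 0.09587] ↔ index [51, 100].
51 + (0.08415−0.05479)·(100−51)/(0.09587−0.05479) = 51 + 0.02936·49/0.04108 ≈ 86.02, so AQI = 86.
Sub-indices: PM2.5→239, PM10→192, NO₂→155, CO→107, O₃→86. Overall AQI = max = 239; dominant pollutant is PM2.5.

239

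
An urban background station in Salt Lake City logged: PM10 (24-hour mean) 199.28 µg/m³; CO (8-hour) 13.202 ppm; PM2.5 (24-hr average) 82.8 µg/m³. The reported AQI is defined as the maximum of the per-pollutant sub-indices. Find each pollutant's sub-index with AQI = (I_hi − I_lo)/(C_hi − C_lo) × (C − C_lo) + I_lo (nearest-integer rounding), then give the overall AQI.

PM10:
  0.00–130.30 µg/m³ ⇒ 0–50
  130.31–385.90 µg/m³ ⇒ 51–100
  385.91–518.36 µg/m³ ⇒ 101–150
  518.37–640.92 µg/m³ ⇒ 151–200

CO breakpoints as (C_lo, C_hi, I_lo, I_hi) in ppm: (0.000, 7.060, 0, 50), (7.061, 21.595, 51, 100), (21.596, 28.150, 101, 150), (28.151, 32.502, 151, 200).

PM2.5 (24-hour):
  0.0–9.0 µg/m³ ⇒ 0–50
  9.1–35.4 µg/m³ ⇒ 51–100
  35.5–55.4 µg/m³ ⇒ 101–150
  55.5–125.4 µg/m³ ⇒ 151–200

PM10: 199.28 lies in 130.31–385.90, so I_lo=51, I_hi=100, C_lo=130.31, C_hi=385.90.
(100−51)/(385.90−130.31) × (199.28−130.31) + 51 = 49/255.59 × 68.97 + 51 ≈ 64.22 → 64.
CO 13.202: bracket 7.061–21.595 → index 51–100; slope 49/14.534, offset 6.141.
AQI = 51 + 49/14.534·6.141 ≈ 71.70 ⇒ 72.
PM2.5: 82.8 lies in 55.5–125.4, so I_lo=151, I_hi=200, C_lo=55.5, C_hi=125.4.
(200−151)/(125.4−55.5) × (82.8−55.5) + 151 = 49/69.9 × 27.3 + 151 ≈ 170.14 → 170.
Sub-indices: PM10→64, CO→72, PM2.5→170. Overall AQI = max = 170; dominant pollutant is PM2.5.
AQI 170: Unhealthy.

170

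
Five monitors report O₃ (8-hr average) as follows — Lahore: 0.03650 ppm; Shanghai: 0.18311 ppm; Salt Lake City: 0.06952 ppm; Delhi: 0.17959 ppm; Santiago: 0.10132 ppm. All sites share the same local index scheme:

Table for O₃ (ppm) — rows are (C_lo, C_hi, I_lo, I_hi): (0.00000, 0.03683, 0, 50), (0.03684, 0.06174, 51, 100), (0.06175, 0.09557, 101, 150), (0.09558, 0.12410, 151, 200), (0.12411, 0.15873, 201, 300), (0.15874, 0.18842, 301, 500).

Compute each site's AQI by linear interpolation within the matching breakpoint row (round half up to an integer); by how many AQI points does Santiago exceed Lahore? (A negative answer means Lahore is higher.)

Lahore 0.03650: bracket 0.00000–0.03683 → index 0–50; slope 50/0.03683, offset 0.03650.
AQI = 0 + 50/0.03683·0.03650 ≈ 49.55 ⇒ 50.
Shanghai: 0.18311 lies in 0.15874–0.18842, so I_lo=301, I_hi=500, C_lo=0.15874, C_hi=0.18842.
(500−301)/(0.18842−0.15874) × (0.18311−0.15874) + 301 = 199/0.02968 × 0.02437 + 301 ≈ 464.40 → 464.
Salt Lake City: 0.06952 ∈ [0.06175, 0.09557] ↔ index [101, 150].
101 + (0.06952−0.06175)·(150−101)/(0.09557−0.06175) = 101 + 0.00777·49/0.03382 ≈ 112.26, so AQI = 112.
Delhi 0.17959: bracket 0.15874–0.18842 → index 301–500; slope 199/0.02968, offset 0.02085.
AQI = 301 + 199/0.02968·0.02085 ≈ 440.80 ⇒ 441.
Santiago 0.10132: bracket 0.09558–0.12410 → index 151–200; slope 49/0.02852, offset 0.00574.
AQI = 151 + 49/0.02852·0.00574 ≈ 160.86 ⇒ 161.
AQIs: Lahore=50, Shanghai=464, Salt Lake City=112, Delhi=441, Santiago=161. Santiago (161) − Lahore (50) = 111.

111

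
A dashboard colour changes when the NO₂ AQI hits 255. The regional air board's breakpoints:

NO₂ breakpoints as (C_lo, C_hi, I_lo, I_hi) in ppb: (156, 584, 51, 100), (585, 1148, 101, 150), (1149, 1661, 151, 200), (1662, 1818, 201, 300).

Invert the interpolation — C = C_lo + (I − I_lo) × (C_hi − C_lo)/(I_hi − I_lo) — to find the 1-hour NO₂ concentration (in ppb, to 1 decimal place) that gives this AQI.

1747.1

AQI 255 lies in the 201–300 band, which corresponds to 1662–1818 ppb.
C = 1662 + (255−201)×(1818−1662)/(300−201) = 1662 + 54×156/99 ≈ 1747.091 ppb → 1747.1 ppb to 1 dp.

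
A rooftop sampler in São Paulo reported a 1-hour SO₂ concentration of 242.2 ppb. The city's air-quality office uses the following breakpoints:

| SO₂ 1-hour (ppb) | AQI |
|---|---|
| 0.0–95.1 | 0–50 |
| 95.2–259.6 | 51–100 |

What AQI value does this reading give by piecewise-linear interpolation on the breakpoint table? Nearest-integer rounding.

SO₂: 242.2 ∈ [95.2, 259.6] ↔ index [51, 100].
51 + (242.2−95.2)·(100−51)/(259.6−95.2) = 51 + 147.0·49/164.4 ≈ 94.81, so AQI = 95.

95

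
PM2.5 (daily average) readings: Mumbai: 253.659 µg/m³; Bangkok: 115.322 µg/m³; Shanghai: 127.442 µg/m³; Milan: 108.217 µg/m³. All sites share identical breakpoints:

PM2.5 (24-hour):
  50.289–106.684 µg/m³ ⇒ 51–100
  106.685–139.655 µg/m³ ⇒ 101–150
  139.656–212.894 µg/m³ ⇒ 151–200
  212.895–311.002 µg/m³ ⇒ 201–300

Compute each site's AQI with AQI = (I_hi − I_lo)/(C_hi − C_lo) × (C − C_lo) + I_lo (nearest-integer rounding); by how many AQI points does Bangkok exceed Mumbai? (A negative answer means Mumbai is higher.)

Mumbai: 253.659 lies in 212.895–311.002, so I_lo=201, I_hi=300, C_lo=212.895, C_hi=311.002.
(300−201)/(311.002−212.895) × (253.659−212.895) + 201 = 99/98.107 × 40.764 + 201 ≈ 242.14 → 242.
Bangkok: row 106.685–139.655 (AQI 101–150). (150−101)·(115.322−106.685)/(139.655−106.685) + 101 = 49·8.637/32.970 + 101 ≈ 113.84 → 114.
Shanghai: row 106.685–139.655 (AQI 101–150). (150−101)·(127.442−106.685)/(139.655−106.685) + 101 = 49·20.757/32.970 + 101 ≈ 131.85 → 132.
Milan 108.217: bracket 106.685–139.655 → index 101–150; slope 49/32.970, offset 1.532.
AQI = 101 + 49/32.970·1.532 ≈ 103.28 ⇒ 103.
AQIs: Mumbai=242, Bangkok=114, Shanghai=132, Milan=103. Bangkok (114) − Mumbai (242) = -128.

-128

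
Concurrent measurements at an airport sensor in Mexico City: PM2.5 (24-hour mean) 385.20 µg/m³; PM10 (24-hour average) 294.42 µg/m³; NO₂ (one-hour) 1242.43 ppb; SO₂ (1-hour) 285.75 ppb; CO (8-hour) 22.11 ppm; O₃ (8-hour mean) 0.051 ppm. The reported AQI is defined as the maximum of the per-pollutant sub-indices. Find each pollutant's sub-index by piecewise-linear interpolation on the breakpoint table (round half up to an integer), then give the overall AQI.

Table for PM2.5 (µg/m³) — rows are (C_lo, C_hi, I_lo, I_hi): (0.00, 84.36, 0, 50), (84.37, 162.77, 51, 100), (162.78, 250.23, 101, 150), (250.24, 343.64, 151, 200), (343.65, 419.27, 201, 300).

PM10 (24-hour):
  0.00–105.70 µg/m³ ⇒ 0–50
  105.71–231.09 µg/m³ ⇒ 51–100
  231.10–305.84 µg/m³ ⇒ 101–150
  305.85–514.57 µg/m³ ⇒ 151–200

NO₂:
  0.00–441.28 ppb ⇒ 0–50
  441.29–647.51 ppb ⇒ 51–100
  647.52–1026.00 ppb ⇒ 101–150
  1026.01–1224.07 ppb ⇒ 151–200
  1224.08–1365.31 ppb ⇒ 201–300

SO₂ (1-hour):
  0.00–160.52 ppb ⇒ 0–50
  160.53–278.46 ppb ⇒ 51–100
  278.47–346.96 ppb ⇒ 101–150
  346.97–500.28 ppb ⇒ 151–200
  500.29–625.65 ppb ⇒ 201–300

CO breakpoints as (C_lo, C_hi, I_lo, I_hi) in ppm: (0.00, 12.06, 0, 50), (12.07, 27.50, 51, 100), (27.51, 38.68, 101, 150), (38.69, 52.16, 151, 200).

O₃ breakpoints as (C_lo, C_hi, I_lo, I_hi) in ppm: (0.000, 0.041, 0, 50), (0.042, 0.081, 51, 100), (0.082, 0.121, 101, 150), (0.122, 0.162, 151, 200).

255

PM2.5 385.20: bracket 343.65–419.27 → index 201–300; slope 99/75.62, offset 41.55.
AQI = 201 + 99/75.62·41.55 ≈ 255.40 ⇒ 255.
PM10: 294.42 lies in 231.10–305.84, so I_lo=101, I_hi=150, C_lo=231.10, C_hi=305.84.
(150−101)/(305.84−231.10) × (294.42−231.10) + 101 = 49/74.74 × 63.32 + 101 ≈ 142.51 → 143.
NO₂: row 1224.08–1365.31 (AQI 201–300). (300−201)·(1242.43−1224.08)/(1365.31−1224.08) + 201 = 99·18.35/141.23 + 201 ≈ 213.86 → 214.
SO₂: 285.75 ∈ [278.47, 346.96] ↔ index [101, 150].
101 + (285.75−278.47)·(150−101)/(346.96−278.47) = 101 + 7.28·49/68.49 ≈ 106.21, so AQI = 106.
CO: 22.11 lies in 12.07–27.50, so I_lo=51, I_hi=100, C_lo=12.07, C_hi=27.50.
(100−51)/(27.50−12.07) × (22.11−12.07) + 51 = 49/15.43 × 10.04 + 51 ≈ 82.88 → 83.
O₃: 0.051 ∈ [0.042, 0.081] ↔ index [51, 100].
51 + (0.051−0.042)·(100−51)/(0.081−0.042) = 51 + 0.009·49/0.039 ≈ 62.31, so AQI = 62.
Sub-indices: PM2.5→255, PM10→143, NO₂→214, SO₂→106, CO→83, O₃→62. Overall AQI = max = 255; dominant pollutant is PM2.5.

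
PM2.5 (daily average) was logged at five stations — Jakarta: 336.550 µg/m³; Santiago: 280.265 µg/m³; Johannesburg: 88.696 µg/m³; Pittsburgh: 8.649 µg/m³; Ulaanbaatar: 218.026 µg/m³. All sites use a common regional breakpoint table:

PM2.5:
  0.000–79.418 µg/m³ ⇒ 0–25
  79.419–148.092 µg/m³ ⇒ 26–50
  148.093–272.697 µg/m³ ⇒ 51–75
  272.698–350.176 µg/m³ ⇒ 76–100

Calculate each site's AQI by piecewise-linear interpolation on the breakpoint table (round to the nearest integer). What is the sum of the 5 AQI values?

270

Jakarta: 336.550 lies in 272.698–350.176, so I_lo=76, I_hi=100, C_lo=272.698, C_hi=350.176.
(100−76)/(350.176−272.698) × (336.550−272.698) + 76 = 24/77.478 × 63.852 + 76 ≈ 95.78 → 96.
Santiago: row 272.698–350.176 (AQI 76–100). (100−76)·(280.265−272.698)/(350.176−272.698) + 76 = 24·7.567/77.478 + 76 ≈ 78.34 → 78.
Johannesburg: 88.696 ∈ [79.419, 148.092] ↔ index [26, 50].
26 + (88.696−79.419)·(50−26)/(148.092−79.419) = 26 + 9.277·24/68.673 ≈ 29.24, so AQI = 29.
Pittsburgh: 8.649 lies in 0.000–79.418, so I_lo=0, I_hi=25, C_lo=0.000, C_hi=79.418.
(25−0)/(79.418−0.000) × (8.649−0.000) + 0 = 25/79.418 × 8.649 + 0 ≈ 2.72 → 3.
Ulaanbaatar: row 148.093–272.697 (AQI 51–75). (75−51)·(218.026−148.093)/(272.697−148.093) + 51 = 24·69.933/124.604 + 51 ≈ 64.47 → 64.
AQIs: Jakarta=96, Santiago=78, Johannesburg=29, Pittsburgh=3, Ulaanbaatar=64. Sum = 96 + 78 + 29 + 3 + 64 = 270.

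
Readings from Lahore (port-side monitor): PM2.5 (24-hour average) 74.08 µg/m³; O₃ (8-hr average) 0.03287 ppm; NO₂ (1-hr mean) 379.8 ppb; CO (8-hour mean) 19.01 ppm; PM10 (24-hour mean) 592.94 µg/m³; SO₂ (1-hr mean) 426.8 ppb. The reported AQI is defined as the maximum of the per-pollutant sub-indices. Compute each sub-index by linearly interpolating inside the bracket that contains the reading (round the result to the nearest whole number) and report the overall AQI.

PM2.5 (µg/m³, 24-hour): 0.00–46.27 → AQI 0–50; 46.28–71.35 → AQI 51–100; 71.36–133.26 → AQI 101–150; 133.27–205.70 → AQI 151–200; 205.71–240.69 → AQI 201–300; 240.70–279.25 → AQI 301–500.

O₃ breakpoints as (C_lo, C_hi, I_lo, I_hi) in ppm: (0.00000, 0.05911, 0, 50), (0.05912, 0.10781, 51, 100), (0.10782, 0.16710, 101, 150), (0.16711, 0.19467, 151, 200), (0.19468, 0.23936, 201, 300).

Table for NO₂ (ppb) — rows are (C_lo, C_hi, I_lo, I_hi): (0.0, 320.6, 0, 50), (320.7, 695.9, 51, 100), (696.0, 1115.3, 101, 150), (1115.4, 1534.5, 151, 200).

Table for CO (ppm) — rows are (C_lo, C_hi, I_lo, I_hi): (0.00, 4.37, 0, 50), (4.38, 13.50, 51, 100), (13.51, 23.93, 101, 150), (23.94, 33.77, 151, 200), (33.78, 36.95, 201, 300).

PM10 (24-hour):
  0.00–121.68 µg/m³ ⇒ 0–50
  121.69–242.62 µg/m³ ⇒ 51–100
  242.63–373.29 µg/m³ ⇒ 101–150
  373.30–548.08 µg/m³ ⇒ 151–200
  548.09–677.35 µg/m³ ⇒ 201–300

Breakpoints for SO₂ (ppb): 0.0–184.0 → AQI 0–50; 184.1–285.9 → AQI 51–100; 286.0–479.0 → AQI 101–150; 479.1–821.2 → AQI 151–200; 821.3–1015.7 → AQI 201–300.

235

PM2.5: 74.08 ∈ [71.36, 133.26] ↔ index [101, 150].
101 + (74.08−71.36)·(150−101)/(133.26−71.36) = 101 + 2.72·49/61.90 ≈ 103.15, so AQI = 103.
O₃ 0.03287: bracket 0.00000–0.05911 → index 0–50; slope 50/0.05911, offset 0.03287.
AQI = 0 + 50/0.05911·0.03287 ≈ 27.80 ⇒ 28.
NO₂: 379.8 ∈ [320.7, 695.9] ↔ index [51, 100].
51 + (379.8−320.7)·(100−51)/(695.9−320.7) = 51 + 59.1·49/375.2 ≈ 58.72, so AQI = 59.
CO: row 13.51–23.93 (AQI 101–150). (150−101)·(19.01−13.51)/(23.93−13.51) + 101 = 49·5.50/10.42 + 101 ≈ 126.86 → 127.
PM10: 592.94 lies in 548.09–677.35, so I_lo=201, I_hi=300, C_lo=548.09, C_hi=677.35.
(300−201)/(677.35−548.09) × (592.94−548.09) + 201 = 99/129.26 × 44.85 + 201 ≈ 235.35 → 235.
SO₂: 426.8 lies in 286.0–479.0, so I_lo=101, I_hi=150, C_lo=286.0, C_hi=479.0.
(150−101)/(479.0−286.0) × (426.8−286.0) + 101 = 49/193.0 × 140.8 + 101 ≈ 136.75 → 137.
Sub-indices: PM2.5→103, O₃→28, NO₂→59, CO→127, PM10→235, SO₂→137. Overall AQI = max = 235; dominant pollutant is PM10.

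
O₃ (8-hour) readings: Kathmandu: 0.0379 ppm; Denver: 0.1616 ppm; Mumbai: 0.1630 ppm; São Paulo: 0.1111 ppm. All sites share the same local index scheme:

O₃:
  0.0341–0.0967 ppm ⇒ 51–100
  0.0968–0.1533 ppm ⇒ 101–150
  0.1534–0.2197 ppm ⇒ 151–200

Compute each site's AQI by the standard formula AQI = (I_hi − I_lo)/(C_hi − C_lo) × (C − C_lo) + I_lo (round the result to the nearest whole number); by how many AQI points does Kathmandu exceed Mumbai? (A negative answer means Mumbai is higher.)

-104

Kathmandu: 0.0379 lies in 0.0341–0.0967, so I_lo=51, I_hi=100, C_lo=0.0341, C_hi=0.0967.
(100−51)/(0.0967−0.0341) × (0.0379−0.0341) + 51 = 49/0.0626 × 0.0038 + 51 ≈ 53.97 → 54.
Denver: 0.1616 lies in 0.1534–0.2197, so I_lo=151, I_hi=200, C_lo=0.1534, C_hi=0.2197.
(200−151)/(0.2197−0.1534) × (0.1616−0.1534) + 151 = 49/0.0663 × 0.0082 + 151 ≈ 157.06 → 157.
Mumbai: row 0.1534–0.2197 (AQI 151–200). (200−151)·(0.1630−0.1534)/(0.2197−0.1534) + 151 = 49·0.0096/0.0663 + 151 ≈ 158.10 → 158.
São Paulo: 0.1111 ∈ [0.0968, 0.1533] ↔ index [101, 150].
101 + (0.1111−0.0968)·(150−101)/(0.1533−0.0968) = 101 + 0.0143·49/0.0565 ≈ 113.40, so AQI = 113.
AQIs: Kathmandu=54, Denver=157, Mumbai=158, São Paulo=113. Kathmandu (54) − Mumbai (158) = -104.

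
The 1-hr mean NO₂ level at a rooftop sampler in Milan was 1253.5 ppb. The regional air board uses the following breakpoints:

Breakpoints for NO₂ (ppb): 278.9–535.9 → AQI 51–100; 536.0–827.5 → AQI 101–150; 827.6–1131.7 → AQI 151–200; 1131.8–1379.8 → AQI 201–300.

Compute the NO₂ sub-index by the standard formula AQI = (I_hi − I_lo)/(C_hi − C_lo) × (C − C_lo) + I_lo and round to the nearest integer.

NO₂ 1253.5: bracket 1131.8–1379.8 → index 201–300; slope 99/248.0, offset 121.7.
AQI = 201 + 99/248.0·121.7 ≈ 249.58 ⇒ 250.

250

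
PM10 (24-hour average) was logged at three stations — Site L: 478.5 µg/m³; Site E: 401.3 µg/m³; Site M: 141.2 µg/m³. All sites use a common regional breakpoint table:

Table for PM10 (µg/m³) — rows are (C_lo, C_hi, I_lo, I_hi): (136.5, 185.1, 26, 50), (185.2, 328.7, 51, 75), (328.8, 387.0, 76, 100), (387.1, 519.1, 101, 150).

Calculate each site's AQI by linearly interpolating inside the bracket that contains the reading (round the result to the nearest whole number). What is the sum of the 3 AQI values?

Site L 478.5: bracket 387.1–519.1 → index 101–150; slope 49/132.0, offset 91.4.
AQI = 101 + 49/132.0·91.4 ≈ 134.93 ⇒ 135.
Site E: 401.3 ∈ [387.1, 519.1] ↔ index [101, 150].
101 + (401.3−387.1)·(150−101)/(519.1−387.1) = 101 + 14.2·49/132.0 ≈ 106.27, so AQI = 106.
Site M: 141.2 lies in 136.5–185.1, so I_lo=26, I_hi=50, C_lo=136.5, C_hi=185.1.
(50−26)/(185.1−136.5) × (141.2−136.5) + 26 = 24/48.6 × 4.7 + 26 ≈ 28.32 → 28.
AQIs: Site L=135, Site E=106, Site M=28. Sum = 135 + 106 + 28 = 269.

269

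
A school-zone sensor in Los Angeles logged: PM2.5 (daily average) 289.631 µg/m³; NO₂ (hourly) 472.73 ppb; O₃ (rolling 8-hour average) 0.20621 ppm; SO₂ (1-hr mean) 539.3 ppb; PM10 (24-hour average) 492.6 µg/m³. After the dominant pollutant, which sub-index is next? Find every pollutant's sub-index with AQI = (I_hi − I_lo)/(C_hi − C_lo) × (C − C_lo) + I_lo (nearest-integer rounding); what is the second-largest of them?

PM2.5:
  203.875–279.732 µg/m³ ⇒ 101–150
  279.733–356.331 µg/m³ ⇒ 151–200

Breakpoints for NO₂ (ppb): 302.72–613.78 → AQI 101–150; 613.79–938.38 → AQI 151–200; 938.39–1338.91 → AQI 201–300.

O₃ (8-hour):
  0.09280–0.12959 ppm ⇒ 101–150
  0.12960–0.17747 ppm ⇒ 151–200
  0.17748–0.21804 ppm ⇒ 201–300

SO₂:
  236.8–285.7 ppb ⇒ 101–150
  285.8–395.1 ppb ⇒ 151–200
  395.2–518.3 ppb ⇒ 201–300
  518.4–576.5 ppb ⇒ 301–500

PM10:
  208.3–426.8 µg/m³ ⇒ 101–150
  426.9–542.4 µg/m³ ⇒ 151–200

271

PM2.5: 289.631 lies in 279.733–356.331, so I_lo=151, I_hi=200, C_lo=279.733, C_hi=356.331.
(200−151)/(356.331−279.733) × (289.631−279.733) + 151 = 49/76.598 × 9.898 + 151 ≈ 157.33 → 157.
NO₂: 472.73 lies in 302.72–613.78, so I_lo=101, I_hi=150, C_lo=302.72, C_hi=613.78.
(150−101)/(613.78−302.72) × (472.73−302.72) + 101 = 49/311.06 × 170.01 + 101 ≈ 127.78 → 128.
O₃: 0.20621 ∈ [0.17748, 0.21804] ↔ index [201, 300].
201 + (0.20621−0.17748)·(300−201)/(0.21804−0.17748) = 201 + 0.02873·99/0.04056 ≈ 271.13, so AQI = 271.
SO₂: 539.3 ∈ [518.4, 576.5] ↔ index [301, 500].
301 + (539.3−518.4)·(500−301)/(576.5−518.4) = 301 + 20.9·199/58.1 ≈ 372.59, so AQI = 373.
PM10 492.6: bracket 426.9–542.4 → index 151–200; slope 49/115.5, offset 65.7.
AQI = 151 + 49/115.5·65.7 ≈ 178.87 ⇒ 179.
Sub-indices: PM2.5→157, NO₂→128, O₃→271, SO₂→373, PM10→179. Ranked high→low: 373, 271, 179, 157, 128. Second-highest sub-index = 271.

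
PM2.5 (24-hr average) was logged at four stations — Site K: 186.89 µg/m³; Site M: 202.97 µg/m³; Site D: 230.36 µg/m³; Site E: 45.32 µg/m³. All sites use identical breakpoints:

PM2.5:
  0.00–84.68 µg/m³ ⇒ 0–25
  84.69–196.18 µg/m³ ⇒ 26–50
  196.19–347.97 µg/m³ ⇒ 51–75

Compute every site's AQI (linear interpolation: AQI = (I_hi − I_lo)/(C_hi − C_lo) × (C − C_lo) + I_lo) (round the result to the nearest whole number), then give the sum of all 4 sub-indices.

169

Site K: 186.89 ∈ [84.69, 196.18] ↔ index [26, 50].
26 + (186.89−84.69)·(50−26)/(196.18−84.69) = 26 + 102.20·24/111.49 ≈ 48.00, so AQI = 48.
Site M: 202.97 lies in 196.19–347.97, so I_lo=51, I_hi=75, C_lo=196.19, C_hi=347.97.
(75−51)/(347.97−196.19) × (202.97−196.19) + 51 = 24/151.78 × 6.78 + 51 ≈ 52.07 → 52.
Site D: 230.36 ∈ [196.19, 347.97] ↔ index [51, 75].
51 + (230.36−196.19)·(75−51)/(347.97−196.19) = 51 + 34.17·24/151.78 ≈ 56.40, so AQI = 56.
Site E 45.32: bracket 0.00–84.68 → index 0–25; slope 25/84.68, offset 45.32.
AQI = 0 + 25/84.68·45.32 ≈ 13.38 ⇒ 13.
AQIs: Site K=48, Site M=52, Site D=56, Site E=13. Sum = 48 + 52 + 56 + 13 = 169.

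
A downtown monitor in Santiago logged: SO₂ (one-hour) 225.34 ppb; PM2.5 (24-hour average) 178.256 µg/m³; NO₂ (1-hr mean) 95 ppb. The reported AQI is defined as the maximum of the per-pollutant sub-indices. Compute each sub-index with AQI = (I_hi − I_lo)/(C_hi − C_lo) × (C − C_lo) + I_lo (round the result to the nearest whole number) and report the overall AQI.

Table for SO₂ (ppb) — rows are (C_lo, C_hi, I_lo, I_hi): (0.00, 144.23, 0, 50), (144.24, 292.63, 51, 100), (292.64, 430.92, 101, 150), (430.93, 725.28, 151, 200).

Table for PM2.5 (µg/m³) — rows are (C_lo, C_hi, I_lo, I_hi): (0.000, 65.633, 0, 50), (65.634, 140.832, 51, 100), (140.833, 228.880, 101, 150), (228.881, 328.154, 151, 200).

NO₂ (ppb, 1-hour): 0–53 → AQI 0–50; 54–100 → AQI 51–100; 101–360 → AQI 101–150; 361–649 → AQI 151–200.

SO₂: 225.34 ∈ [144.24, 292.63] ↔ index [51, 100].
51 + (225.34−144.24)·(100−51)/(292.63−144.24) = 51 + 81.10·49/148.39 ≈ 77.78, so AQI = 78.
PM2.5: 178.256 lies in 140.833–228.880, so I_lo=101, I_hi=150, C_lo=140.833, C_hi=228.880.
(150−101)/(228.880−140.833) × (178.256−140.833) + 101 = 49/88.047 × 37.423 + 101 ≈ 121.83 → 122.
NO₂: row 54–100 (AQI 51–100). (100−51)·(95−54)/(100−54) + 51 = 49·41/46 + 51 ≈ 94.67 → 95.
Sub-indices: SO₂→78, PM2.5→122, NO₂→95. Overall AQI = max = 122; dominant pollutant is PM2.5.

122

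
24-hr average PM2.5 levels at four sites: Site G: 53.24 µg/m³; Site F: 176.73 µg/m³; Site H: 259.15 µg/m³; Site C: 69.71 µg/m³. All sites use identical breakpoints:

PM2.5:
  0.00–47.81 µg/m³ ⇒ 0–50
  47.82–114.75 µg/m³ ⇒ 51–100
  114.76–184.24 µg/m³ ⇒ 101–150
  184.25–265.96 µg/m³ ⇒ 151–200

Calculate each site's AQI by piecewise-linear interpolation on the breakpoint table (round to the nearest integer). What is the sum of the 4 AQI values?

Site G 53.24: bracket 47.82–114.75 → index 51–100; slope 49/66.93, offset 5.42.
AQI = 51 + 49/66.93·5.42 ≈ 54.97 ⇒ 55.
Site F: 176.73 lies in 114.76–184.24, so I_lo=101, I_hi=150, C_lo=114.76, C_hi=184.24.
(150−101)/(184.24−114.76) × (176.73−114.76) + 101 = 49/69.48 × 61.97 + 101 ≈ 144.70 → 145.
Site H 259.15: bracket 184.25–265.96 → index 151–200; slope 49/81.71, offset 74.90.
AQI = 151 + 49/81.71·74.90 ≈ 195.92 ⇒ 196.
Site C: 69.71 ∈ [47.82, 114.75] ↔ index [51, 100].
51 + (69.71−47.82)·(100−51)/(114.75−47.82) = 51 + 21.89·49/66.93 ≈ 67.03, so AQI = 67.
AQIs: Site G=55, Site F=145, Site H=196, Site C=67. Sum = 55 + 145 + 196 + 67 = 463.

463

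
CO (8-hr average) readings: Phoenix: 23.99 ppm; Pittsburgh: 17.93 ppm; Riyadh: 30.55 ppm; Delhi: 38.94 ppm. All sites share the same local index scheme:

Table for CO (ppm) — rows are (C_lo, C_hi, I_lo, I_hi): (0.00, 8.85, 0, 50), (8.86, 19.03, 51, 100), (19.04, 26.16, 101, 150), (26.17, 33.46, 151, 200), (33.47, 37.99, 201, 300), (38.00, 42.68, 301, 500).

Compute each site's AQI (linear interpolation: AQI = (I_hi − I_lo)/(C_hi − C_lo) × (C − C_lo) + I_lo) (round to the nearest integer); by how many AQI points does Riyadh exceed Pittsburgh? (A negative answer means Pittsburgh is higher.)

Phoenix: row 19.04–26.16 (AQI 101–150). (150−101)·(23.99−19.04)/(26.16−19.04) + 101 = 49·4.95/7.12 + 101 ≈ 135.07 → 135.
Pittsburgh: 17.93 ∈ [8.86, 19.03] ↔ index [51, 100].
51 + (17.93−8.86)·(100−51)/(19.03−8.86) = 51 + 9.07·49/10.17 ≈ 94.70, so AQI = 95.
Riyadh: 30.55 lies in 26.17–33.46, so I_lo=151, I_hi=200, C_lo=26.17, C_hi=33.46.
(200−151)/(33.46−26.17) × (30.55−26.17) + 151 = 49/7.29 × 4.38 + 151 ≈ 180.44 → 180.
Delhi: 38.94 ∈ [38.00, 42.68] ↔ index [301, 500].
301 + (38.94−38.00)·(500−301)/(42.68−38.00) = 301 + 0.94·199/4.68 ≈ 340.97, so AQI = 341.
AQIs: Phoenix=135, Pittsburgh=95, Riyadh=180, Delhi=341. Riyadh (180) − Pittsburgh (95) = 85.

85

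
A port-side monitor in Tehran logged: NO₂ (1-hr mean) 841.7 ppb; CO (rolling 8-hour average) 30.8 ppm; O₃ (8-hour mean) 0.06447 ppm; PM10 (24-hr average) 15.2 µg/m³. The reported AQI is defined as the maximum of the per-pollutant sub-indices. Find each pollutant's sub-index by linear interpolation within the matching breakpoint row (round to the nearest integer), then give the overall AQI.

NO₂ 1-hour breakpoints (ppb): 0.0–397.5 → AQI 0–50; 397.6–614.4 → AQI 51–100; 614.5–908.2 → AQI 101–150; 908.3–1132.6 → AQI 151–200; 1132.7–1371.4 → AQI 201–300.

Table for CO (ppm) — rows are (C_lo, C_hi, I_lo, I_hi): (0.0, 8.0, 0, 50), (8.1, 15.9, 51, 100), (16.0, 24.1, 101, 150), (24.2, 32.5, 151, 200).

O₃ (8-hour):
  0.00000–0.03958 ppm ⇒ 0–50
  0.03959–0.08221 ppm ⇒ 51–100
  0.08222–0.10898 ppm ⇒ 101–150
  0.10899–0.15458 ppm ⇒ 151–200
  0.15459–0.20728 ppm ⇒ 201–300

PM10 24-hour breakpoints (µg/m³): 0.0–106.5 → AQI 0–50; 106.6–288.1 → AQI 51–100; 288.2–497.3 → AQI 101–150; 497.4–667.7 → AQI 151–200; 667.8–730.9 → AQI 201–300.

NO₂ 841.7: bracket 614.5–908.2 → index 101–150; slope 49/293.7, offset 227.2.
AQI = 101 + 49/293.7·227.2 ≈ 138.91 ⇒ 139.
CO 30.8: bracket 24.2–32.5 → index 151–200; slope 49/8.3, offset 6.6.
AQI = 151 + 49/8.3·6.6 ≈ 189.96 ⇒ 190.
O₃: 0.06447 ∈ [0.03959, 0.08221] ↔ index [51, 100].
51 + (0.06447−0.03959)·(100−51)/(0.08221−0.03959) = 51 + 0.02488·49/0.04262 ≈ 79.60, so AQI = 80.
PM10: 15.2 lies in 0.0–106.5, so I_lo=0, I_hi=50, C_lo=0.0, C_hi=106.5.
(50−0)/(106.5−0.0) × (15.2−0.0) + 0 = 50/106.5 × 15.2 + 0 ≈ 7.14 → 7.
Sub-indices: NO₂→139, CO→190, O₃→80, PM10→7. Overall AQI = max = 190; dominant pollutant is CO.

190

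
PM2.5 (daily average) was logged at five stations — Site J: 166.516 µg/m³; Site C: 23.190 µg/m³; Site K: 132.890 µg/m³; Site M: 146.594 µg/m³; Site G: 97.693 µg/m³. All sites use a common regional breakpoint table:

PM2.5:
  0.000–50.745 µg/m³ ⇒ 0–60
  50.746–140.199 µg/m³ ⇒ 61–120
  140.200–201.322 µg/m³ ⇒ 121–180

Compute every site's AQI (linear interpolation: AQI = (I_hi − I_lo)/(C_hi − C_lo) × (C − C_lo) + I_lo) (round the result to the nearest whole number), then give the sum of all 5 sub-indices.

Site J: 166.516 lies in 140.200–201.322, so I_lo=121, I_hi=180, C_lo=140.200, C_hi=201.322.
(180−121)/(201.322−140.200) × (166.516−140.200) + 121 = 59/61.122 × 26.316 + 121 ≈ 146.40 → 146.
Site C: 23.190 lies in 0.000–50.745, so I_lo=0, I_hi=60, C_lo=0.000, C_hi=50.745.
(60−0)/(50.745−0.000) × (23.190−0.000) + 0 = 60/50.745 × 23.190 + 0 ≈ 27.42 → 27.
Site K: 132.890 lies in 50.746–140.199, so I_lo=61, I_hi=120, C_lo=50.746, C_hi=140.199.
(120−61)/(140.199−50.746) × (132.890−50.746) + 61 = 59/89.453 × 82.144 + 61 ≈ 115.18 → 115.
Site M: row 140.200–201.322 (AQI 121–180). (180−121)·(146.594−140.200)/(201.322−140.200) + 121 = 59·6.394/61.122 + 121 ≈ 127.17 → 127.
Site G 97.693: bracket 50.746–140.199 → index 61–120; slope 59/89.453, offset 46.947.
AQI = 61 + 59/89.453·46.947 ≈ 91.96 ⇒ 92.
AQIs: Site J=146, Site C=27, Site K=115, Site M=127, Site G=92. Sum = 146 + 27 + 115 + 127 + 92 = 507.

507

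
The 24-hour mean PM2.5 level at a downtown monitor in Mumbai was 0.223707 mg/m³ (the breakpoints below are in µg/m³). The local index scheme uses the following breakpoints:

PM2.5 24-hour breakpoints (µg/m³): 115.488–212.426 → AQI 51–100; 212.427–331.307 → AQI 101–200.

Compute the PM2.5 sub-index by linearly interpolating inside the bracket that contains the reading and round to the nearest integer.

Convert: 0.223707 mg/m³ = 223.707 µg/m³.
PM2.5: 223.707 lies in 212.427–331.307, so I_lo=101, I_hi=200, C_lo=212.427, C_hi=331.307.
(200−101)/(331.307−212.427) × (223.707−212.427) + 101 = 99/118.880 × 11.280 + 101 ≈ 110.39 → 110.

110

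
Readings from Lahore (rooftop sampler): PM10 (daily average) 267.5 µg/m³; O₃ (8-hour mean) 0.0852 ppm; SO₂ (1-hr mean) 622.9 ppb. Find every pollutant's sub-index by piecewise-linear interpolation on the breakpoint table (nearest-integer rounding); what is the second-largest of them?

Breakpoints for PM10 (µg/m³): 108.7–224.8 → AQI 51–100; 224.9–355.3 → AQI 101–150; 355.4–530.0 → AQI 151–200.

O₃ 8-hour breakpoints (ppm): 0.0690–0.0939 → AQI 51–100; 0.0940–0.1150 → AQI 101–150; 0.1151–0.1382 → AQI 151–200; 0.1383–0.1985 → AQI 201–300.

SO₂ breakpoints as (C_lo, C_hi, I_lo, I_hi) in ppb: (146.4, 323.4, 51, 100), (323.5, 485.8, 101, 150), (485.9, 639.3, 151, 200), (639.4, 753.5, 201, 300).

PM10: 267.5 ∈ [224.9, 355.3] ↔ index [101, 150].
101 + (267.5−224.9)·(150−101)/(355.3−224.9) = 101 + 42.6·49/130.4 ≈ 117.01, so AQI = 117.
O₃ 0.0852: bracket 0.0690–0.0939 → index 51–100; slope 49/0.0249, offset 0.0162.
AQI = 51 + 49/0.0249·0.0162 ≈ 82.88 ⇒ 83.
SO₂: row 485.9–639.3 (AQI 151–200). (200−151)·(622.9−485.9)/(639.3−485.9) + 151 = 49·137.0/153.4 + 151 ≈ 194.76 → 195.
Sub-indices: PM10→117, O₃→83, SO₂→195. Ranked high→low: 195, 117, 83. Second-highest sub-index = 117.

117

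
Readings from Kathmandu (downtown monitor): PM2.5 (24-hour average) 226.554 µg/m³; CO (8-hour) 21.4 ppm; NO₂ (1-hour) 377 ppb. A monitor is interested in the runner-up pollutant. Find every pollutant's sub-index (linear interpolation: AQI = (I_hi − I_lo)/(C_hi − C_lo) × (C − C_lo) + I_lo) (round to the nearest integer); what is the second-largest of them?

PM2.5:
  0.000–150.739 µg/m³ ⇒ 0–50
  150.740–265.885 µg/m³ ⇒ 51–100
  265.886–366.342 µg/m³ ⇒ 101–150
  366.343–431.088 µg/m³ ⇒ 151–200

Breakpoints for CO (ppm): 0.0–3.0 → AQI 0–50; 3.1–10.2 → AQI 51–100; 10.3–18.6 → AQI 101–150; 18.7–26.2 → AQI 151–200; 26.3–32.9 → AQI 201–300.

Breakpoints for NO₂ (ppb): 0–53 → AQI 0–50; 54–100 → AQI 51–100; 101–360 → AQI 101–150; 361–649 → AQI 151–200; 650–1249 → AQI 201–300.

PM2.5: 226.554 lies in 150.740–265.885, so I_lo=51, I_hi=100, C_lo=150.740, C_hi=265.885.
(100−51)/(265.885−150.740) × (226.554−150.740) + 51 = 49/115.145 × 75.814 + 51 ≈ 83.26 → 83.
CO 21.4: bracket 18.7–26.2 → index 151–200; slope 49/7.5, offset 2.7.
AQI = 151 + 49/7.5·2.7 ≈ 168.64 ⇒ 169.
NO₂: 377 lies in 361–649, so I_lo=151, I_hi=200, C_lo=361, C_hi=649.
(200−151)/(649−361) × (377−361) + 151 = 49/288 × 16 + 151 ≈ 153.72 → 154.
Sub-indices: PM2.5→83, CO→169, NO₂→154. Ranked high→low: 169, 154, 83. Second-highest sub-index = 154.

154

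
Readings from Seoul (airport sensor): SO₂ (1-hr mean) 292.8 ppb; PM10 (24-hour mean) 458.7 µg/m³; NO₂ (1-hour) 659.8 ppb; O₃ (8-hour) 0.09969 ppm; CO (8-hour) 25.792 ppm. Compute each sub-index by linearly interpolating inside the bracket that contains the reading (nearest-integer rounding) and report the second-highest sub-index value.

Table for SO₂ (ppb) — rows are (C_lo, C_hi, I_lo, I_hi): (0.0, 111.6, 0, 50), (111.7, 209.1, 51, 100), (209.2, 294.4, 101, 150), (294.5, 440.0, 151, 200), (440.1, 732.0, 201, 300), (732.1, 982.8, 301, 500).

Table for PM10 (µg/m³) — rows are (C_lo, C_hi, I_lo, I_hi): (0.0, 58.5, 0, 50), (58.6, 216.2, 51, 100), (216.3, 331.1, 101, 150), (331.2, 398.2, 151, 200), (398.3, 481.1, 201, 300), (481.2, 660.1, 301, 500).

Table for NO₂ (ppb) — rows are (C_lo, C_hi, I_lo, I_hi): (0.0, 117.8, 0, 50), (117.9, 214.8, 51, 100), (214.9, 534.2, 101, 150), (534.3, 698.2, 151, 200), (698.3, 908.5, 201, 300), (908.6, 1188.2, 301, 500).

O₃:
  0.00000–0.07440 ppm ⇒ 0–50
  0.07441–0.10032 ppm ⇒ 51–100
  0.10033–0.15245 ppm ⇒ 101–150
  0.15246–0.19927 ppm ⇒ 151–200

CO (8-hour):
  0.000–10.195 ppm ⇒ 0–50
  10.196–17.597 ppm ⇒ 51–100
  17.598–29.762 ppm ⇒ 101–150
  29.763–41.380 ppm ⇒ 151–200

SO₂: row 209.2–294.4 (AQI 101–150). (150−101)·(292.8−209.2)/(294.4−209.2) + 101 = 49·83.6/85.2 + 101 ≈ 149.08 → 149.
PM10: row 398.3–481.1 (AQI 201–300). (300−201)·(458.7−398.3)/(481.1−398.3) + 201 = 99·60.4/82.8 + 201 ≈ 273.22 → 273.
NO₂: row 534.3–698.2 (AQI 151–200). (200−151)·(659.8−534.3)/(698.2−534.3) + 151 = 49·125.5/163.9 + 151 ≈ 188.52 → 189.
O₃ 0.09969: bracket 0.07441–0.10032 → index 51–100; slope 49/0.02591, offset 0.02528.
AQI = 51 + 49/0.02591·0.02528 ≈ 98.81 ⇒ 99.
CO: 25.792 ∈ [17.598, 29.762] ↔ index [101, 150].
101 + (25.792−17.598)·(150−101)/(29.762−17.598) = 101 + 8.194·49/12.164 ≈ 134.01, so AQI = 134.
Sub-indices: SO₂→149, PM10→273, NO₂→189, O₃→99, CO→134. Ranked high→low: 273, 189, 149, 134, 99. Second-highest sub-index = 189.

189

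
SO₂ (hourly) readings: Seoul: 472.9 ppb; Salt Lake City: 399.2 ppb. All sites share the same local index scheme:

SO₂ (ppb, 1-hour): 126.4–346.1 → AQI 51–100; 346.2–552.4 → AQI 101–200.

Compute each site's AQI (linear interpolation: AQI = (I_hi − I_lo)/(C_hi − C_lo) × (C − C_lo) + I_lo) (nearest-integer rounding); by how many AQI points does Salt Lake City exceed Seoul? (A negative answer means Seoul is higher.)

Seoul: row 346.2–552.4 (AQI 101–200). (200−101)·(472.9−346.2)/(552.4−346.2) + 101 = 99·126.7/206.2 + 101 ≈ 161.83 → 162.
Salt Lake City: 399.2 lies in 346.2–552.4, so I_lo=101, I_hi=200, C_lo=346.2, C_hi=552.4.
(200−101)/(552.4−346.2) × (399.2−346.2) + 101 = 99/206.2 × 53.0 + 101 ≈ 126.45 → 126.
AQIs: Seoul=162, Salt Lake City=126. Salt Lake City (126) − Seoul (162) = -36.

-36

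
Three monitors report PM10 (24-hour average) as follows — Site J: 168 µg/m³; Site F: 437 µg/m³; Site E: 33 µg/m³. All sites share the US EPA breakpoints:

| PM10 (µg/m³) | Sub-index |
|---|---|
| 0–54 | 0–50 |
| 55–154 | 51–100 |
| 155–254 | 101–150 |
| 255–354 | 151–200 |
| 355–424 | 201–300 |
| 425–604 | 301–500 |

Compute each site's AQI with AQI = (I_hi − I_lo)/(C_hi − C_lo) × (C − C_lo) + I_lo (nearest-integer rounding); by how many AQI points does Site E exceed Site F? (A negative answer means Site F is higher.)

Site J: 168 ∈ [155, 254] ↔ index [101, 150].
101 + (168−155)·(150−101)/(254−155) = 101 + 13·49/99 ≈ 107.43, so AQI = 107.
Site F: row 425–604 (AQI 301–500). (500−301)·(437−425)/(604−425) + 301 = 199·12/179 + 301 ≈ 314.34 → 314.
Site E: 33 lies in 0–54, so I_lo=0, I_hi=50, C_lo=0, C_hi=54.
(50−0)/(54−0) × (33−0) + 0 = 50/54 × 33 + 0 ≈ 30.56 → 31.
AQIs: Site J=107, Site F=314, Site E=31. Site E (31) − Site F (314) = -283.

-283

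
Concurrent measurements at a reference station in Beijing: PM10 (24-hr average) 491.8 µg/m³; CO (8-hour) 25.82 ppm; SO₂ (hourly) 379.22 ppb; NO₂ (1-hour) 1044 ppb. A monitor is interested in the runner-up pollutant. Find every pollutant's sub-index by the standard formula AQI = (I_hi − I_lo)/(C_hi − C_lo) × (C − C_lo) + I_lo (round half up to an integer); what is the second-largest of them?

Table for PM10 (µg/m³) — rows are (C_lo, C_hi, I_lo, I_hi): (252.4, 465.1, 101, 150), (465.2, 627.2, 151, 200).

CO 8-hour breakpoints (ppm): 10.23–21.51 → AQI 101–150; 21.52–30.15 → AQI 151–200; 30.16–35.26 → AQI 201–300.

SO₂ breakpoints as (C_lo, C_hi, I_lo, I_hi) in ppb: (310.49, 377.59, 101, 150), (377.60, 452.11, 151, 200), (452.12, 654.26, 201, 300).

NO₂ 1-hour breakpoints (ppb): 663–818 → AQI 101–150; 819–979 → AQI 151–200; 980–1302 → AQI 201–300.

175

PM10 491.8: bracket 465.2–627.2 → index 151–200; slope 49/162.0, offset 26.6.
AQI = 151 + 49/162.0·26.6 ≈ 159.05 ⇒ 159.
CO: 25.82 ∈ [21.52, 30.15] ↔ index [151, 200].
151 + (25.82−21.52)·(200−151)/(30.15−21.52) = 151 + 4.30·49/8.63 ≈ 175.41, so AQI = 175.
SO₂: row 377.60–452.11 (AQI 151–200). (200−151)·(379.22−377.60)/(452.11−377.60) + 151 = 49·1.62/74.51 + 151 ≈ 152.07 → 152.
NO₂: row 980–1302 (AQI 201–300). (300−201)·(1044−980)/(1302−980) + 201 = 99·64/322 + 201 ≈ 220.68 → 221.
Sub-indices: PM10→159, CO→175, SO₂→152, NO₂→221. Ranked high→low: 221, 175, 159, 152. Second-highest sub-index = 175.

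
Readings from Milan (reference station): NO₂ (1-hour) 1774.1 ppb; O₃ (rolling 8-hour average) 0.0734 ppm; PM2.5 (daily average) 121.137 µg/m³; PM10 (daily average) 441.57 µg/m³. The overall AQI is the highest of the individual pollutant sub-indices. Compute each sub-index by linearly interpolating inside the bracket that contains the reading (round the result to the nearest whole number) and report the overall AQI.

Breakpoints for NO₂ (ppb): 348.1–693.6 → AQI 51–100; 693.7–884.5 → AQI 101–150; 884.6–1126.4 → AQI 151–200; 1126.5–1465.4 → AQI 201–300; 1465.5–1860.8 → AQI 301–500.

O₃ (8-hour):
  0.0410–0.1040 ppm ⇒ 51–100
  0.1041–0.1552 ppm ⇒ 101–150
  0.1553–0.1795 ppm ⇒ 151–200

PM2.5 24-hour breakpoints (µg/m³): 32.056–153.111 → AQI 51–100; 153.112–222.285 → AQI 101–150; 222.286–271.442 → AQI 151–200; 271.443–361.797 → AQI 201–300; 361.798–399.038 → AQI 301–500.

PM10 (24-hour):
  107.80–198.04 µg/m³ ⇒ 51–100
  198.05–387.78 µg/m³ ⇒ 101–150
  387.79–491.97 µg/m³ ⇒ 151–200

456

NO₂: 1774.1 ∈ [1465.5, 1860.8] ↔ index [301, 500].
301 + (1774.1−1465.5)·(500−301)/(1860.8−1465.5) = 301 + 308.6·199/395.3 ≈ 456.35, so AQI = 456.
O₃: 0.0734 lies in 0.0410–0.1040, so I_lo=51, I_hi=100, C_lo=0.0410, C_hi=0.1040.
(100−51)/(0.1040−0.0410) × (0.0734−0.0410) + 51 = 49/0.0630 × 0.0324 + 51 ≈ 76.20 → 76.
PM2.5: row 32.056–153.111 (AQI 51–100). (100−51)·(121.137−32.056)/(153.111−32.056) + 51 = 49·89.081/121.055 + 51 ≈ 87.06 → 87.
PM10 441.57: bracket 387.79–491.97 → index 151–200; slope 49/104.18, offset 53.78.
AQI = 151 + 49/104.18·53.78 ≈ 176.29 ⇒ 176.
Sub-indices: NO₂→456, O₃→76, PM2.5→87, PM10→176. Overall AQI = max = 456; dominant pollutant is NO₂.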